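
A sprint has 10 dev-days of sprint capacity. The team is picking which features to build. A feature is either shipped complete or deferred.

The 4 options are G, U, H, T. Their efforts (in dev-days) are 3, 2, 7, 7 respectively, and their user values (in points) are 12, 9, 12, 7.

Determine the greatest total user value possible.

This is a 0-1 knapsack instance.
G + H: effort 3 + 7 = 10 ≤ 10, user value 12 + 12 = 24.
G + U: effort 3 + 2 = 5 ≤ 10, user value 12 + 9 = 21.
Best is G and H with total user value 24.

24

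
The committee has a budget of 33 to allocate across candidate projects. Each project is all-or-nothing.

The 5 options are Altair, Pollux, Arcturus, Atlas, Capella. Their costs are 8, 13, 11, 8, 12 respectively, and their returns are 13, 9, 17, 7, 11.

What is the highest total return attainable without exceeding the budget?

Take Altair, Arcturus, and Capella: cost 8 + 11 + 12 = 31 ≤ 33, return 13 + 17 + 11 = 41.
No other feasible combination does better.

41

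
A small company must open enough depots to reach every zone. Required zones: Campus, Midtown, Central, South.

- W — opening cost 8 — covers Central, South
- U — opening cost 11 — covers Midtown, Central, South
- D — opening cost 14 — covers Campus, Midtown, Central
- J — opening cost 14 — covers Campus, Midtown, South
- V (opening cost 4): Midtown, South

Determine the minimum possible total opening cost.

This is an integer covering problem.
Choose D and V: together they cover Campus, Midtown, Central, South — every zone.
Total opening cost: 14 + 4 = 18.
No cover costs less than 18.

18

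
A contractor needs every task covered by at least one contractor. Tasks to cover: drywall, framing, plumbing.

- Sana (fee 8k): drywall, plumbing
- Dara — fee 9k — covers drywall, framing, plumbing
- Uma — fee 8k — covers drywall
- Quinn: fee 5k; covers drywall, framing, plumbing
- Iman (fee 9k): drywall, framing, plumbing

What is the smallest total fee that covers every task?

This is an integer covering problem.
Quinn alone covers drywall, framing, plumbing — every task.
Total fee: 5.

5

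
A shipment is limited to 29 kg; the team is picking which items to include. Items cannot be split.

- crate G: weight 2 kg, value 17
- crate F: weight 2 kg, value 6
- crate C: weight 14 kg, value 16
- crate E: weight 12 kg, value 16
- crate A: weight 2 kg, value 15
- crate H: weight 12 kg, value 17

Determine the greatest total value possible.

Allowing fractional choices, the relaxed optimum would be about 69.7, but items are indivisible.
crate G + crate F + crate E + crate H: weight 2 + 2 + 12 + 12 = 28 ≤ 29, value 17 + 6 + 16 + 17 = 56.
crate G + crate F + crate A + crate H: weight 2 + 2 + 2 + 12 = 18 ≤ 29, value 17 + 6 + 15 + 17 = 55.
crate G + crate E + crate A + crate H: weight 2 + 12 + 2 + 12 = 28 ≤ 29, value 17 + 16 + 15 + 17 = 65.
Best is crate G, crate E, crate A, and crate H with total value 65.

65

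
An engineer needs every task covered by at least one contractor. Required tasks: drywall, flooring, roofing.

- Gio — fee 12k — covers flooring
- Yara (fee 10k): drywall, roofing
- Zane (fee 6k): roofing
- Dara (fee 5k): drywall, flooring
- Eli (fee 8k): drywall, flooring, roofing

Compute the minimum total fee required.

This is a weighted set-cover instance.
The greedy cost-per-new-task heuristic would pick Dara and Zane for 11, but a cheaper cover exists.
Eli alone covers drywall, flooring, roofing — every task.
Total fee: 8.
No cover costs less than 8.

8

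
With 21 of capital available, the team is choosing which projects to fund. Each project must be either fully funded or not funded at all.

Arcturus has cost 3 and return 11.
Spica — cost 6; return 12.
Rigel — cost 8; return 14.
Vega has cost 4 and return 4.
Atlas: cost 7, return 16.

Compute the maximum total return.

Arcturus + Rigel + Atlas: cost 3 + 8 + 7 = 18 ≤ 21, return 11 + 14 + 16 = 41.
Spica + Rigel + Atlas: cost 6 + 8 + 7 = 21 ≤ 21, return 12 + 14 + 16 = 42.
Arcturus + Spica + Vega + Atlas: cost 3 + 6 + 4 + 7 = 20 ≤ 21, return 11 + 12 + 4 + 16 = 43.
Best is Arcturus, Spica, Vega, and Atlas with total return 43.

43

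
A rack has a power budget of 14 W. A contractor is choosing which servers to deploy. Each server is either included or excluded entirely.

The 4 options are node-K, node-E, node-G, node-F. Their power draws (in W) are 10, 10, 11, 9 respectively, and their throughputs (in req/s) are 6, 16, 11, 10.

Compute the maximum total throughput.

node-G: power draw 11 ≤ 14, throughput 11.
node-E: power draw 10 ≤ 14, throughput 16.
Best is node-E with total throughput 16.

16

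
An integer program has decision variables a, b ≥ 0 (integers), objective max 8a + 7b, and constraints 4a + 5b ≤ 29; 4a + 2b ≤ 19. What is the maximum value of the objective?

(a,b)=(3,3): 4·3+5·3=27≤29, 4·3+2·3=18≤19, objective 45.
(a,b)=(2,4): 4·2+5·4=28≤29, 4·2+2·4=16≤19, objective 44.
The best lattice point is (3,3), giving 45.

45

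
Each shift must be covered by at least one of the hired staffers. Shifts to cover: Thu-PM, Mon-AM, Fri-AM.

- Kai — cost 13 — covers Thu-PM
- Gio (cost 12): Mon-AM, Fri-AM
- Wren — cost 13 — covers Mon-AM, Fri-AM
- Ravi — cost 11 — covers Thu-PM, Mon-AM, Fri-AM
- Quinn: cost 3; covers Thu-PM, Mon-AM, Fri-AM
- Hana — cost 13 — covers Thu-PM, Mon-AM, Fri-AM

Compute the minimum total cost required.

Quinn alone covers Thu-PM, Mon-AM, Fri-AM — every shift.
Total cost: 3.
No cover costs less than 3.

3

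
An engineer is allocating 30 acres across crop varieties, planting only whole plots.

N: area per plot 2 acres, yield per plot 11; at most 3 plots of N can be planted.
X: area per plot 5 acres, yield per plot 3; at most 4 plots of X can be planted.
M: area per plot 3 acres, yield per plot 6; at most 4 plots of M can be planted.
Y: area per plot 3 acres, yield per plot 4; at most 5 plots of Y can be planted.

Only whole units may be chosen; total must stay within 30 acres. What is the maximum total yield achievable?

73

3×N, 4×M, and 4×Y: area 30 ≤ 30, yield 3·11 + 4·6 + 4·4 = 73.
3×N, 3×M, and 5×Y: area 30 ≤ 30, yield 3·11 + 3·6 + 5·4 = 71.
Best is 73.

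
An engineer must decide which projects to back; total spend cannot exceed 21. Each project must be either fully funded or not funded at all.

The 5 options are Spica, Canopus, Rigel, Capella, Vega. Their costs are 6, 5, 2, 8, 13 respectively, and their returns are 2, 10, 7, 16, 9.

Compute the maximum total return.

This is an integer program with binary decision variables.
Canopus + Rigel + Capella: cost 5 + 2 + 8 = 15 ≤ 21, return 10 + 7 + 16 = 33.
Spica + Canopus + Capella: cost 6 + 5 + 8 = 19 ≤ 21, return 2 + 10 + 16 = 28.
Spica + Canopus + Rigel + Capella: cost 6 + 5 + 2 + 8 = 21 ≤ 21, return 2 + 10 + 7 + 16 = 35.
Best is Spica, Canopus, Rigel, and Capella with total return 35.

35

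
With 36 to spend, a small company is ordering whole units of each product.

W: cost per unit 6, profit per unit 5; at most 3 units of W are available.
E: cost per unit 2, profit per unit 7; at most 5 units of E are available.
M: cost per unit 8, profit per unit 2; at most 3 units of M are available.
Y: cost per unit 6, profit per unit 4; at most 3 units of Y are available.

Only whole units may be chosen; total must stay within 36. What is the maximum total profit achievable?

Take 3×W, 5×E, and 1×Y: cost 34 ≤ 36, profit 3·5 + 5·7 + 1·4 = 54.
E has the best ratio (7/2) and is taken to its limit of 5; remaining capacity is filled optimally with the others.

54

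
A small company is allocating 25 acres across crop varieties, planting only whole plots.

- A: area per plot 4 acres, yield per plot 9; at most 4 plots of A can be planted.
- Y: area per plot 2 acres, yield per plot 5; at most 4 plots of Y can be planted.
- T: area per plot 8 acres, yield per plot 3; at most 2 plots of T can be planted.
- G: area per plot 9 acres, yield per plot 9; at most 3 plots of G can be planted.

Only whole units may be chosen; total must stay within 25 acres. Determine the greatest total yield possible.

56

This is a bounded integer knapsack.
4×A and 3×Y: area 22 ≤ 25, yield 4·9 + 3·5 = 51.
4×A and 4×Y: area 24 ≤ 25, yield 4·9 + 4·5 = 56.
Best is 56.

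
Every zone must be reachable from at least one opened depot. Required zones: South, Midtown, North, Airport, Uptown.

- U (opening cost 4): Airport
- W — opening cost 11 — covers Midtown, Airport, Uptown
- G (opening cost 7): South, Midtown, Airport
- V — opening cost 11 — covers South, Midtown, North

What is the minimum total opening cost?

The greedy cost-per-new-zone heuristic would pick G, W, and V for 29, but a cheaper cover exists.
Choose W and V: together they cover South, Midtown, North, Airport, Uptown — every zone.
Total opening cost: 11 + 11 = 22.
No cover costs less than 22.

22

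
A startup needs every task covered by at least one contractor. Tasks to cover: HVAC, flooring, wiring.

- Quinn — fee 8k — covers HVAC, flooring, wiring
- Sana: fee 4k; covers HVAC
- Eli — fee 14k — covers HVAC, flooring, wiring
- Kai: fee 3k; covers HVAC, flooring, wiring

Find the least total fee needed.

3

Kai alone covers HVAC, flooring, wiring — every task.
Total fee: 3.
No cover costs less than 3.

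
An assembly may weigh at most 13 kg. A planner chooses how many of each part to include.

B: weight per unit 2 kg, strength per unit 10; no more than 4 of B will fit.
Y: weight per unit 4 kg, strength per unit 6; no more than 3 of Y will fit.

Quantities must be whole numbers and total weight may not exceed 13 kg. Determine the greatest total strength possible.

46

This is a bounded integer knapsack.
4×B: weight 8 ≤ 13, strength 4·10 = 40.
4×B and 1×Y: weight 12 ≤ 13, strength 4·10 + 1·6 = 46.
Best is 46.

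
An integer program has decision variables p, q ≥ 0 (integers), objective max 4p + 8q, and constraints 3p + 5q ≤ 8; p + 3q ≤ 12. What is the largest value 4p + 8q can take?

12

(p,q)=(1,1): 3·1+5·1=8≤8, 1·1+3·1=4≤12, objective 12.
(p,q)=(0,1): 3·0+5·1=5≤8, 1·0+3·1=3≤12, objective 8.
(p,q)=(2,0): 3·2+5·0=6≤8, 1·2+3·0=2≤12, objective 8.
Maximum is 12 at (p,q)=(1,1).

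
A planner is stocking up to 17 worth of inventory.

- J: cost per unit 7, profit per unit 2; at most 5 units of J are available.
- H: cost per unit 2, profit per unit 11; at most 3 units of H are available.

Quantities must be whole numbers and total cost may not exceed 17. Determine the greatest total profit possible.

H has the best ratio (11/2); taking only H gives at most 3×11 = 33 (stopped by the supply cap of 3).
Mixing does better — 1×J and 3×H: cost 13 ≤ 17, profit 1·2 + 3·11 = 35.

35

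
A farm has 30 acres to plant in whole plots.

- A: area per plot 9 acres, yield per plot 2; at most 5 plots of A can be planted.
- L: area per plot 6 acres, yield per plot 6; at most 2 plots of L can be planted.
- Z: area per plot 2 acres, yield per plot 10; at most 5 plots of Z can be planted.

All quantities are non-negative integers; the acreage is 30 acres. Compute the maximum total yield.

Z has the best ratio (10/2); taking only Z gives at most 5×10 = 50 (stopped by the supply cap of 5).
Mixing does better — 2×L and 5×Z: area 22 ≤ 30, yield 2·6 + 5·10 = 62.

62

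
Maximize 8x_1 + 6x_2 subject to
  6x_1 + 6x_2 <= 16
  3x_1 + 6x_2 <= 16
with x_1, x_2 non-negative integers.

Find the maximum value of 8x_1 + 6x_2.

Relaxing integrality, the LP optimum is 21.33 at (x_1,x_2) = (2.67, 0), which is not an integer point.
(x_1,x_2)=(2,0): 6·2+6·0=12≤16, 3·2+6·0=6≤16, objective 16.
(x_1,x_2)=(1,1): 6·1+6·1=12≤16, 3·1+6·1=9≤16, objective 14.
(x_1,x_2)=(1,0): 6·1+6·0=6≤16, 3·1+6·0=3≤16, objective 8.
The best lattice point is (2,0), giving 16.

16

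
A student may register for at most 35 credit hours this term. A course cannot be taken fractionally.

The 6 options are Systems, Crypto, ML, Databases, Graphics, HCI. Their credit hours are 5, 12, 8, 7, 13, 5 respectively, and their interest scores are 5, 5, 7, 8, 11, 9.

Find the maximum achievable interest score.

35

Take ML, Databases, Graphics, and HCI: credit hours 8 + 7 + 13 + 5 = 33 ≤ 35, interest score 7 + 8 + 11 + 9 = 35.
No other feasible combination does better.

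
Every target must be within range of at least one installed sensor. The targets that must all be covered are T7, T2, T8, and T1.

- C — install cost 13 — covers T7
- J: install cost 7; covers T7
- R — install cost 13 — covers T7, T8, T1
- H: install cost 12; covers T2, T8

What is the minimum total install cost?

25

This is an integer covering problem.
Choose R and H: together they cover T7, T2, T8, T1 — every target.
Total install cost: 13 + 12 = 25.
No cover costs less than 25.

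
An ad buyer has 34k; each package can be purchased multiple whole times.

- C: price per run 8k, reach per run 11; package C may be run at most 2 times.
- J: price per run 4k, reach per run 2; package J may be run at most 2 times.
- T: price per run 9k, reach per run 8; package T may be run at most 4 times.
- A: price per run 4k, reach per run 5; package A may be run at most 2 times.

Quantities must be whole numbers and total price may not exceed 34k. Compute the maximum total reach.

40

C has the best ratio (11/8); taking only C gives at most 2×11 = 22 (stopped by the supply cap of 2).
Mixing does better — 2×C, 1×T, and 2×A: price 33 ≤ 34, reach 2·11 + 1·8 + 2·5 = 40.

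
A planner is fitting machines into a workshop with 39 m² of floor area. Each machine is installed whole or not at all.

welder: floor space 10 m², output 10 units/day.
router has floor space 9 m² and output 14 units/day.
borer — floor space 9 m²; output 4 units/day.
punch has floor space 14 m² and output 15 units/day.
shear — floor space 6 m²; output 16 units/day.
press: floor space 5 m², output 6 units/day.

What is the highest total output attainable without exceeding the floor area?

55

Take welder, router, punch, and shear: floor space 10 + 9 + 14 + 6 = 39 ≤ 39, output 10 + 14 + 15 + 16 = 55.
No other feasible combination does better.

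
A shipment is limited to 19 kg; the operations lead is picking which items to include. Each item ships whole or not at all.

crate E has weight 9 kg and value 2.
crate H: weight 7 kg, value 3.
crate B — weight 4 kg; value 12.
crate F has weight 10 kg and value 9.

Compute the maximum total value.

This is an integer program with binary decision variables.
Allowing fractional choices, the relaxed optimum would be about 23.1, but items are indivisible.
crate H + crate B: weight 7 + 4 = 11 ≤ 19, value 3 + 12 = 15.
crate B + crate F: weight 4 + 10 = 14 ≤ 19, value 12 + 9 = 21.
Best is crate B and crate F with total value 21.

21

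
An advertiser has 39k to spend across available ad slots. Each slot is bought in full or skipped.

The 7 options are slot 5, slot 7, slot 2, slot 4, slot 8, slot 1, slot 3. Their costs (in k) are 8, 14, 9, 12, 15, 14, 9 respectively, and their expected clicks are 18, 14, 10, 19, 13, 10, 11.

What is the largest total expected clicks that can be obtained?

Take slot 5, slot 2, slot 4, and slot 3: cost 8 + 9 + 12 + 9 = 38 ≤ 39, expected clicks 18 + 10 + 19 + 11 = 58.
No other feasible combination does better.

58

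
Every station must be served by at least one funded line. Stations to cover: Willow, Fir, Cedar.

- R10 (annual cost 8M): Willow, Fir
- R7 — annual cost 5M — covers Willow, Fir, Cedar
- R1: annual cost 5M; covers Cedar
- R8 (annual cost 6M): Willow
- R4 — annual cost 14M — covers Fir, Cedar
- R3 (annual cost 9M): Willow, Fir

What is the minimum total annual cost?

5

R7 alone covers Willow, Fir, Cedar — every station.
Total annual cost: 5.
No cover costs less than 5.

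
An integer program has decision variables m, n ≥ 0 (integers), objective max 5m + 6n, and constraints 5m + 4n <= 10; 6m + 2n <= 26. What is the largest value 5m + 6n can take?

12

(m,n)=(0,2) is feasible, giving 12.
(m,n)=(1,1) is feasible, giving 11.
The best lattice point is (0,2), giving 12.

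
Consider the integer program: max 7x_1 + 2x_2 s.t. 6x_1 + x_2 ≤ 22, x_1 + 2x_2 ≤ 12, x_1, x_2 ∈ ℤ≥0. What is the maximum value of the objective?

(x_1,x_2)=(3,4): 6·3+1·4=22≤22, 1·3+2·4=11≤12, objective 29.
(x_1,x_2)=(3,3): 6·3+1·3=21≤22, 1·3+2·3=9≤12, objective 27.
(x_1,x_2)=(2,5): 6·2+1·5=17≤22, 1·2+2·5=12≤12, objective 24.
(x_1,x_2)=(2,4): 6·2+1·4=16≤22, 1·2+2·4=10≤12, objective 22.
Maximum is 29 at (x_1,x_2)=(3,4).

29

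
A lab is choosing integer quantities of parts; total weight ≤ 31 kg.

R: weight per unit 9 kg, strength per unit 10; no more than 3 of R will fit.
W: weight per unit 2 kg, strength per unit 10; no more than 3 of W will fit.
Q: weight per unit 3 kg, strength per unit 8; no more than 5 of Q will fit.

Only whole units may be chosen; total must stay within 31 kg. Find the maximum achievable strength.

This is a bounded integer knapsack.
1×R, 3×W, and 4×Q: weight 27 ≤ 31, strength 1·10 + 3·10 + 4·8 = 72.
1×R, 3×W, and 5×Q: weight 30 ≤ 31, strength 1·10 + 3·10 + 5·8 = 80.
Best is 80.

80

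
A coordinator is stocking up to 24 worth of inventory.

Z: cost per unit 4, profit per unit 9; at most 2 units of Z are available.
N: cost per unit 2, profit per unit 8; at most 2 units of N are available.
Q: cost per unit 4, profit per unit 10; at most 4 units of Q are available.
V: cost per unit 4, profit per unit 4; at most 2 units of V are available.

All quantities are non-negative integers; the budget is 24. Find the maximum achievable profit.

N has the best ratio (8/2); taking only N gives at most 2×8 = 16 (stopped by the supply cap of 2).
Mixing does better — 1×Z, 2×N, and 4×Q: cost 24 ≤ 24, profit 1·9 + 2·8 + 4·10 = 65.

65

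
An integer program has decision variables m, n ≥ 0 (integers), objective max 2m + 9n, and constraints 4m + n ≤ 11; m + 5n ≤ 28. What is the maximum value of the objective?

47

Relaxing integrality, the LP optimum is 50.68 at (m,n) = (1.42, 5.32), which is not an integer point.
(m,n)=(1,5): 4·1+1·5=9≤11, 1·1+5·5=26≤28, objective 47.
(m,n)=(0,5): 4·0+1·5=5≤11, 1·0+5·5=25≤28, objective 45.
(m,n)=(1,4): 4·1+1·4=8≤11, 1·1+5·4=21≤28, objective 38.
No feasible integer point exceeds 47.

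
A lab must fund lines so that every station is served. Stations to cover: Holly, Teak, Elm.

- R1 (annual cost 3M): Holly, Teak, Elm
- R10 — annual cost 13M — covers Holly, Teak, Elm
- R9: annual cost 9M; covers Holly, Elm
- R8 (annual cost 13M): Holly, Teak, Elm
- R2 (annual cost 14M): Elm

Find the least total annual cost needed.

3

R1 alone covers Holly, Teak, Elm — every station.
Total annual cost: 3.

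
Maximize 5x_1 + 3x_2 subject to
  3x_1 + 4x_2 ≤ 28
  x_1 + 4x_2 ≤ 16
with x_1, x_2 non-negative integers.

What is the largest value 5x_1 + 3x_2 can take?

45

(x_1,x_2)=(9,0) is feasible, giving 45.
(x_1,x_2)=(8,1) is feasible, giving 43.
(x_1,x_2)=(8,0) is feasible, giving 40.
No feasible integer point exceeds 45.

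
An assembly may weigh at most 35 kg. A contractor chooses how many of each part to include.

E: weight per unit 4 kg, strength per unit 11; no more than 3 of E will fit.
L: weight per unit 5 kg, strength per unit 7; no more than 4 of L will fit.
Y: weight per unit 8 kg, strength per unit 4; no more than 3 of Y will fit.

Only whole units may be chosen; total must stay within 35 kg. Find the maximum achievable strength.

61

This is a bounded integer knapsack.
E has the best ratio (11/4); taking only E gives at most 3×11 = 33 (stopped by the supply cap of 3).
Mixing does better — 3×E and 4×L: weight 32 ≤ 35, strength 3·11 + 4·7 = 61.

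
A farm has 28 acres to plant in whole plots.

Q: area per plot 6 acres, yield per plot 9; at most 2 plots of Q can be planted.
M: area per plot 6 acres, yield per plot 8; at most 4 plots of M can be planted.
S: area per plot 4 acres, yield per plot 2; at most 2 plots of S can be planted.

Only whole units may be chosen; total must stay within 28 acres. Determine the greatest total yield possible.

36

Take 2×Q, 2×M, and 1×S: area 28 ≤ 28, yield 2·9 + 2·8 + 1·2 = 36.
Q has the best ratio (9/6) and is taken to its limit of 2; remaining capacity is filled optimally with the others.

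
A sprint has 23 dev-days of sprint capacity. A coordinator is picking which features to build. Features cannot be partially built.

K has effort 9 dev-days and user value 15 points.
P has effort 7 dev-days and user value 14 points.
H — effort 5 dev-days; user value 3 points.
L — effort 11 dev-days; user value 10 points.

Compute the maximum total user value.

32

K + P: effort 9 + 7 = 16 ≤ 23, user value 15 + 14 = 29.
K + P + H: effort 9 + 7 + 5 = 21 ≤ 23, user value 15 + 14 + 3 = 32.
Best is K, P, and H with total user value 32.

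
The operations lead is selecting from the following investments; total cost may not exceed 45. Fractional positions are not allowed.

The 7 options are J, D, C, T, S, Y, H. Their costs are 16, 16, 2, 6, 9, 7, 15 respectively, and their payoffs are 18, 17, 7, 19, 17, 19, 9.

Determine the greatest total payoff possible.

80

Allowing fractional choices, the relaxed optimum would be about 85.3, but investments are indivisible.
J + C + T + S + Y: cost 16 + 2 + 6 + 9 + 7 = 40 ≤ 45, payoff 18 + 7 + 19 + 17 + 19 = 80.
D + C + T + S + Y: cost 16 + 2 + 6 + 9 + 7 = 40 ≤ 45, payoff 17 + 7 + 19 + 17 + 19 = 79.
Best is J, C, T, S, and Y with total payoff 80.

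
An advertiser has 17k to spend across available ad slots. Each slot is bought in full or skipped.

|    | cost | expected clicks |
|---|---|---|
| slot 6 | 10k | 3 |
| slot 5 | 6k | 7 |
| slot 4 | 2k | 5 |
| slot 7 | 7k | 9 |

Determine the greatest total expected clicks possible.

21

Allowing fractional choices, the relaxed optimum would be about 21.6, but ad slots are indivisible.
slot 5 + slot 7: cost 6 + 7 = 13 ≤ 17, expected clicks 7 + 9 = 16.
slot 5 + slot 4 + slot 7: cost 6 + 2 + 7 = 15 ≤ 17, expected clicks 7 + 5 + 9 = 21.
slot 4 + slot 7: cost 2 + 7 = 9 ≤ 17, expected clicks 5 + 9 = 14.
Best is slot 5, slot 4, and slot 7 with total expected clicks 21.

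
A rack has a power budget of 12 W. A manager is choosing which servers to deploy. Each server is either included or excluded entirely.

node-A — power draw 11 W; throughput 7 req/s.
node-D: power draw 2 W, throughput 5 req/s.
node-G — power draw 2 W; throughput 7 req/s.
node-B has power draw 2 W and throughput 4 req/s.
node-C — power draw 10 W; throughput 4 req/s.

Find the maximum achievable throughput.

16

Allowing fractional choices, the relaxed optimum would be about 19.8, but servers are indivisible.
node-D + node-G + node-B: power draw 2 + 2 + 2 = 6 ≤ 12, throughput 5 + 7 + 4 = 16.
node-D + node-G: power draw 2 + 2 = 4 ≤ 12, throughput 5 + 7 = 12.
Best is node-D, node-G, and node-B with total throughput 16.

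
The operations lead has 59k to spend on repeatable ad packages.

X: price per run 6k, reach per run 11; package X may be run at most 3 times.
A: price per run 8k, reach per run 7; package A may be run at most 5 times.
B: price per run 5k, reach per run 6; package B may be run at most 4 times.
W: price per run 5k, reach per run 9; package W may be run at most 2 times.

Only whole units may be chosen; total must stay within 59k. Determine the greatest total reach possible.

This is a bounded integer knapsack.
X has the best ratio (11/6); taking only X gives at most 3×11 = 33 (stopped by the supply cap of 3).
Mixing does better — 3×X, 2×A, 3×B, and 2×W: price 59 ≤ 59, reach 3·11 + 2·7 + 3·6 + 2·9 = 83.

83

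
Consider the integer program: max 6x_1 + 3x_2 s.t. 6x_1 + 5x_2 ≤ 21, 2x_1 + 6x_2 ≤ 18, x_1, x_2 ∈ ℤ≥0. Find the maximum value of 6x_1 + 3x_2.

18

Relaxing integrality, the LP optimum is 21.00 at (x_1,x_2) = (3.5, 0), which is not an integer point.
(x_1,x_2)=(3,0): 6·3+5·0=18≤21, 2·3+6·0=6≤18, objective 18.
(x_1,x_2)=(2,1): 6·2+5·1=17≤21, 2·2+6·1=10≤18, objective 15.
(x_1,x_2)=(2,0): 6·2+5·0=12≤21, 2·2+6·0=4≤18, objective 12.
Maximum is 18 at (x_1,x_2)=(3,0).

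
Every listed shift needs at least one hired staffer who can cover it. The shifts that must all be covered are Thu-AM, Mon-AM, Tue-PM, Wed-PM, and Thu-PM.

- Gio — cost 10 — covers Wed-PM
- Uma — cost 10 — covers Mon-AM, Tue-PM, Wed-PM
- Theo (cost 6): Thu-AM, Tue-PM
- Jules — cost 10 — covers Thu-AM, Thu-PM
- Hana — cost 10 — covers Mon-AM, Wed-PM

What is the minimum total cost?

20

The greedy cost-per-new-shift heuristic would pick Theo, Uma, and Jules for 26, but a cheaper cover exists.
Choose Uma and Jules: together they cover Thu-AM, Mon-AM, Tue-PM, Wed-PM, Thu-PM — every shift.
Total cost: 10 + 10 = 20.
No cover costs less than 20.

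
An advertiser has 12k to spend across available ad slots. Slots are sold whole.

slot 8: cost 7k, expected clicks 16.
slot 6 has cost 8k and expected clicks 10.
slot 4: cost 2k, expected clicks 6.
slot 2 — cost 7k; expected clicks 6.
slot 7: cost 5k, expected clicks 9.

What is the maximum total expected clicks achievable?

25

Allowing fractional choices, the relaxed optimum would be about 27.4, but ad slots are indivisible.
slot 8 + slot 7: cost 7 + 5 = 12 ≤ 12, expected clicks 16 + 9 = 25.
slot 8 + slot 4: cost 7 + 2 = 9 ≤ 12, expected clicks 16 + 6 = 22.
Best is slot 8 and slot 7 with total expected clicks 25.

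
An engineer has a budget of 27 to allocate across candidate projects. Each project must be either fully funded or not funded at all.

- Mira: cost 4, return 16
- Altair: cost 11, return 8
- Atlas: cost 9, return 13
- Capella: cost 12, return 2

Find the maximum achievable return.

37

Allowing fractional choices, the relaxed optimum would be about 37.5, but projects are indivisible.
Mira + Altair + Atlas: cost 4 + 11 + 9 = 24 ≤ 27, return 16 + 8 + 13 = 37.
Mira + Atlas + Capella: cost 4 + 9 + 12 = 25 ≤ 27, return 16 + 13 + 2 = 31.
Mira + Atlas: cost 4 + 9 = 13 ≤ 27, return 16 + 13 = 29.
Best is Mira, Altair, and Atlas with total return 37.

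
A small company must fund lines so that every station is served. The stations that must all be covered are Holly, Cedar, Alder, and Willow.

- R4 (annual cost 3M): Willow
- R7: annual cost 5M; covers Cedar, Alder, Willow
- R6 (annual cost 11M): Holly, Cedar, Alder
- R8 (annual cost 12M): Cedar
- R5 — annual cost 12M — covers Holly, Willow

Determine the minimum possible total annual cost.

14

The greedy cost-per-new-station heuristic would pick R7 and R6 for 16, but a cheaper cover exists.
Choose R4 and R6: together they cover Holly, Cedar, Alder, Willow — every station.
Total annual cost: 3 + 11 = 14.
No cover costs less than 14.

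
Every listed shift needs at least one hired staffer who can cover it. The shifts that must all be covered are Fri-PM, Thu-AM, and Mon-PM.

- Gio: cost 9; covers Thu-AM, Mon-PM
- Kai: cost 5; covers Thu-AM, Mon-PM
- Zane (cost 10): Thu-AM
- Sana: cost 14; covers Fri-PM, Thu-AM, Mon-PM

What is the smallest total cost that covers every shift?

This is a weighted set-cover instance.
Sana alone covers Fri-PM, Thu-AM, Mon-PM — every shift.
Total cost: 14.

14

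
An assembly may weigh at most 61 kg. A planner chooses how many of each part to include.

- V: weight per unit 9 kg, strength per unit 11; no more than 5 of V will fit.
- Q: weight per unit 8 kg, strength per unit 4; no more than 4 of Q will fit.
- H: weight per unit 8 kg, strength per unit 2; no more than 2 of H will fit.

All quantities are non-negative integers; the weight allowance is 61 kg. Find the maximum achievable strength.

63

V has the best ratio (11/9); taking only V gives at most 5×11 = 55 (stopped by the supply cap of 5).
Mixing does better — 5×V and 2×Q: weight 61 ≤ 61, strength 5·11 + 2·4 = 63.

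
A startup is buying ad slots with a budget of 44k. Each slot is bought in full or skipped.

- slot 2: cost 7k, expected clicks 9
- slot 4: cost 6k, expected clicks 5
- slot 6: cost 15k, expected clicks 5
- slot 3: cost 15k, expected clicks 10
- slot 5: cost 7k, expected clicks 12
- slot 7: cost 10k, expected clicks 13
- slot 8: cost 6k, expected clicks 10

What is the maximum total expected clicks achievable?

50

slot 2 + slot 4 + slot 5 + slot 7 + slot 8: cost 7 + 6 + 7 + 10 + 6 = 36 ≤ 44, expected clicks 9 + 5 + 12 + 13 + 10 = 49.
slot 4 + slot 3 + slot 5 + slot 7 + slot 8: cost 6 + 15 + 7 + 10 + 6 = 44 ≤ 44, expected clicks 5 + 10 + 12 + 13 + 10 = 50.
Best is slot 4, slot 3, slot 5, slot 7, and slot 8 with total expected clicks 50.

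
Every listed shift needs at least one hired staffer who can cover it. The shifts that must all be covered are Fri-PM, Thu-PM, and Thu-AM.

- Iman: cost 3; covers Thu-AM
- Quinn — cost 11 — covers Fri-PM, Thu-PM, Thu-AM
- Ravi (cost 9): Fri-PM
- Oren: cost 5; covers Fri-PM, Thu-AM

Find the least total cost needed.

11

Quinn alone covers Fri-PM, Thu-PM, Thu-AM — every shift.
Total cost: 11.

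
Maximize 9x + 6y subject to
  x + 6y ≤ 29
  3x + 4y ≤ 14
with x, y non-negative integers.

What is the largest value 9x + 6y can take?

36

(x,y)=(4,0): 1·4+6·0=4≤29, 3·4+4·0=12≤14, objective 36.
(x,y)=(3,1): 1·3+6·1=9≤29, 3·3+4·1=13≤14, objective 33.
(x,y)=(3,0): 1·3+6·0=3≤29, 3·3+4·0=9≤14, objective 27.
Maximum is 36 at (x,y)=(4,0).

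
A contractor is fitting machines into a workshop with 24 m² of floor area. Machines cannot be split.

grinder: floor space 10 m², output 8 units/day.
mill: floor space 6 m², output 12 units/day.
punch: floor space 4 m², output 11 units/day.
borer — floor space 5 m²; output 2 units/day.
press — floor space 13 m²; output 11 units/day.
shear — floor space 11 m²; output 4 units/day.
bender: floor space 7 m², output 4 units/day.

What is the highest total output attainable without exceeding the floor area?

This is a 0-1 knapsack instance.
Take mill, punch, and press: floor space 6 + 4 + 13 = 23 ≤ 24, output 12 + 11 + 11 = 34.
No other feasible combination does better.

34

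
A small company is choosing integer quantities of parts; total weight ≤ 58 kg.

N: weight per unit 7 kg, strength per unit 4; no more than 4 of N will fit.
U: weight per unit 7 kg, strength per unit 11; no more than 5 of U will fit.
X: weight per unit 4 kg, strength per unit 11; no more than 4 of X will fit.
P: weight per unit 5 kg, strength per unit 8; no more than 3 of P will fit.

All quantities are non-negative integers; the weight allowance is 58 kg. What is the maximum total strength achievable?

This is a bounded integer knapsack.
4×U, 4×X, and 2×P: weight 54 ≤ 58, strength 4·11 + 4·11 + 2·8 = 104.
5×U, 4×X, and 1×P: weight 56 ≤ 58, strength 5·11 + 4·11 + 1·8 = 107.
Best is 107.

107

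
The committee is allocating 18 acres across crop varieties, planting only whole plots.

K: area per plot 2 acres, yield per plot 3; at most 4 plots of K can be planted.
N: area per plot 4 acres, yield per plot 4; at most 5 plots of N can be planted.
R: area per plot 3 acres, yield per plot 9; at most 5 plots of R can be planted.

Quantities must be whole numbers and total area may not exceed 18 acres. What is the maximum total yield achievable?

48

This is a bounded integer knapsack.
R has the best ratio (9/3); taking only R gives at most 5×9 = 45 (stopped by the supply cap of 5).
Mixing does better — 1×K and 5×R: area 17 ≤ 18, yield 1·3 + 5·9 = 48.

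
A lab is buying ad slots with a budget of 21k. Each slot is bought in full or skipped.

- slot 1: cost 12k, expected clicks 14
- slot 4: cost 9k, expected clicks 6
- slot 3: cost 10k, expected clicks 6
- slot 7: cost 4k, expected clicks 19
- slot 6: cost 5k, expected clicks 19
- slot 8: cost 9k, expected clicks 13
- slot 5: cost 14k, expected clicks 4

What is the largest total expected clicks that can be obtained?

52

slot 1 + slot 7 + slot 6: cost 12 + 4 + 5 = 21 ≤ 21, expected clicks 14 + 19 + 19 = 52.
slot 7 + slot 6 + slot 8: cost 4 + 5 + 9 = 18 ≤ 21, expected clicks 19 + 19 + 13 = 51.
Best is slot 1, slot 7, and slot 6 with total expected clicks 52.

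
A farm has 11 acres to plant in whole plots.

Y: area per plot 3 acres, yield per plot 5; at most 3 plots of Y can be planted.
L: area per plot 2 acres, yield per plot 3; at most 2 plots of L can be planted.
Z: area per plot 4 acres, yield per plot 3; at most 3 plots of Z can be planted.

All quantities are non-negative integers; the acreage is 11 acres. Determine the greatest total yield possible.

18

3×Y and 1×L: area 11 ≤ 11, yield 3·5 + 1·3 = 18.
2×Y and 2×L: area 10 ≤ 11, yield 2·5 + 2·3 = 16.
Best is 18.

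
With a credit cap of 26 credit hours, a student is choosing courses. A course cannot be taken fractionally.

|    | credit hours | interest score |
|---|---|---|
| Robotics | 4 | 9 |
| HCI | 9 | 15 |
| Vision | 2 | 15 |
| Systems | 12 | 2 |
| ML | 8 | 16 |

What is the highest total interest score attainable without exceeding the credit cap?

55

Robotics + Vision + Systems + ML: credit hours 4 + 2 + 12 + 8 = 26 ≤ 26, interest score 9 + 15 + 2 + 16 = 42.
Robotics + HCI + Vision + ML: credit hours 4 + 9 + 2 + 8 = 23 ≤ 26, interest score 9 + 15 + 15 + 16 = 55.
HCI + Vision + ML: credit hours 9 + 2 + 8 = 19 ≤ 26, interest score 15 + 15 + 16 = 46.
Best is Robotics, HCI, Vision, and ML with total interest score 55.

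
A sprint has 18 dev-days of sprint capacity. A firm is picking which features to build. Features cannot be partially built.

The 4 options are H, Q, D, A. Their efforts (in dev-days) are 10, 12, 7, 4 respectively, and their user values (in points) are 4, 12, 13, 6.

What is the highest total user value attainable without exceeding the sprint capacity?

19

This is a 0-1 knapsack instance.
Allowing fractional choices, the relaxed optimum would be about 26.0, but features are indivisible.
Q + A: effort 12 + 4 = 16 ≤ 18, user value 12 + 6 = 18.
H + D: effort 10 + 7 = 17 ≤ 18, user value 4 + 13 = 17.
D + A: effort 7 + 4 = 11 ≤ 18, user value 13 + 6 = 19.
Best is D and A with total user value 19.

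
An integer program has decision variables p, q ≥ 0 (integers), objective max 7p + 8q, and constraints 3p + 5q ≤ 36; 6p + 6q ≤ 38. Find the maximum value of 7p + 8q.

The continuous relaxation peaks at (0, 6.33) with value 50.67; rounding to a feasible lattice point costs some objective.
(p,q)=(0,6): 3·0+5·6=30≤36, 6·0+6·6=36≤38, objective 48.
(p,q)=(1,5): 3·1+5·5=28≤36, 6·1+6·5=36≤38, objective 47.
(p,q)=(0,5): 3·0+5·5=25≤36, 6·0+6·5=30≤38, objective 40.
Maximum is 48 at (p,q)=(0,6).

48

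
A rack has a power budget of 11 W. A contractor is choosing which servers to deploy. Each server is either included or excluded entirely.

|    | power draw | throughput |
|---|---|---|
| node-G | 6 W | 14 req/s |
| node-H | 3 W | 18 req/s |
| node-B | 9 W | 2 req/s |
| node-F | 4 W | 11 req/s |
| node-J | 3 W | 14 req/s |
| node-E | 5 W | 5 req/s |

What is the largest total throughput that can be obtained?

Treat it as a binary knapsack problem.
Allowing fractional choices, the relaxed optimum would be about 45.3, but servers are indivisible.
node-H + node-J + node-E: power draw 3 + 3 + 5 = 11 ≤ 11, throughput 18 + 14 + 5 = 37.
node-H + node-J: power draw 3 + 3 = 6 ≤ 11, throughput 18 + 14 = 32.
node-H + node-F + node-J: power draw 3 + 4 + 3 = 10 ≤ 11, throughput 18 + 11 + 14 = 43.
Best is node-H, node-F, and node-J with total throughput 43.

43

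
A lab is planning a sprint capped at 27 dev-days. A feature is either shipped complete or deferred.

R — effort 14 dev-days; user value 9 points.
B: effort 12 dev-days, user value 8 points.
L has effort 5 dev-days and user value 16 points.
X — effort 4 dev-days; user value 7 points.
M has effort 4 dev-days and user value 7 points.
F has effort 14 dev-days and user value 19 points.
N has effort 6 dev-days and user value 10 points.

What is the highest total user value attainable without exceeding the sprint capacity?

This is an integer program with binary decision variables.
Allowing fractional choices, the relaxed optimum would be about 50.9, but features are indivisible.
L + F + N: effort 5 + 14 + 6 = 25 ≤ 27, user value 16 + 19 + 10 = 45.
L + X + F: effort 5 + 4 + 14 = 23 ≤ 27, user value 16 + 7 + 19 = 42.
L + X + M + F: effort 5 + 4 + 4 + 14 = 27 ≤ 27, user value 16 + 7 + 7 + 19 = 49.
Best is L, X, M, and F with total user value 49.

49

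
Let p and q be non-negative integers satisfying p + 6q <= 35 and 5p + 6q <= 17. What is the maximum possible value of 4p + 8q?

20

The continuous relaxation peaks at (0, 2.83) with value 22.67; rounding to a feasible lattice point costs some objective.
(p,q)=(1,2): 1·1+6·2=13≤35, 5·1+6·2=17≤17, objective 20.
(p,q)=(2,1): 1·2+6·1=8≤35, 5·2+6·1=16≤17, objective 16.
(p,q)=(0,2): 1·0+6·2=12≤35, 5·0+6·2=12≤17, objective 16.
No feasible integer point exceeds 20.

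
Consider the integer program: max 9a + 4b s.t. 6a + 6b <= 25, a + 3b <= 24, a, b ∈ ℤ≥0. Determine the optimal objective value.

Relaxing integrality, the LP optimum is 37.50 at (a,b) = (4.17, 0), which is not an integer point.
(a,b)=(4,0): 6·4+6·0=24≤25, 1·4+3·0=4≤24, objective 36.
(a,b)=(3,1): 6·3+6·1=24≤25, 1·3+3·1=6≤24, objective 31.
(a,b)=(3,0): 6·3+6·0=18≤25, 1·3+3·0=3≤24, objective 27.
Maximum is 36 at (a,b)=(4,0).

36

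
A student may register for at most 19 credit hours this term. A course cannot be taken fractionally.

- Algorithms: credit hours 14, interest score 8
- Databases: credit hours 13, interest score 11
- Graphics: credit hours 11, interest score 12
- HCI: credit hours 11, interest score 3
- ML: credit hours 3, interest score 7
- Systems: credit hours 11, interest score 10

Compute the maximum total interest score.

This is an integer program with binary decision variables.
Graphics + ML: credit hours 11 + 3 = 14 ≤ 19, interest score 12 + 7 = 19.
ML + Systems: credit hours 3 + 11 = 14 ≤ 19, interest score 7 + 10 = 17.
Databases + ML: credit hours 13 + 3 = 16 ≤ 19, interest score 11 + 7 = 18.
Best is Graphics and ML with total interest score 19.

19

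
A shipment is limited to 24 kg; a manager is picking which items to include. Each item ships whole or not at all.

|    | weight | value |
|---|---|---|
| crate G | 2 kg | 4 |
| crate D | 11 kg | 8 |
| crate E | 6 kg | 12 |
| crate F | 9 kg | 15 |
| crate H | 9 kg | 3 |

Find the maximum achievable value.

31

crate E + crate F + crate H: weight 6 + 9 + 9 = 24 ≤ 24, value 12 + 15 + 3 = 30.
crate G + crate E + crate F: weight 2 + 6 + 9 = 17 ≤ 24, value 4 + 12 + 15 = 31.
Best is crate G, crate E, and crate F with total value 31.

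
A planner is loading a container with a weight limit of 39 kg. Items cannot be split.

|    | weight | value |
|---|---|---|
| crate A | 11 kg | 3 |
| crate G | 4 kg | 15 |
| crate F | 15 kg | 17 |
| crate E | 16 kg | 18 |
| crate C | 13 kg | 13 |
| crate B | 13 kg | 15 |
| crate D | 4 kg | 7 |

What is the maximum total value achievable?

57

Treat it as a binary knapsack problem.
Allowing fractional choices, the relaxed optimum would be about 57.4, but items are indivisible.
crate G + crate F + crate E + crate D: weight 4 + 15 + 16 + 4 = 39 ≤ 39, value 15 + 17 + 18 + 7 = 57.
crate G + crate E + crate B + crate D: weight 4 + 16 + 13 + 4 = 37 ≤ 39, value 15 + 18 + 15 + 7 = 55.
crate G + crate F + crate B + crate D: weight 4 + 15 + 13 + 4 = 36 ≤ 39, value 15 + 17 + 15 + 7 = 54.
Best is crate G, crate F, crate E, and crate D with total value 57.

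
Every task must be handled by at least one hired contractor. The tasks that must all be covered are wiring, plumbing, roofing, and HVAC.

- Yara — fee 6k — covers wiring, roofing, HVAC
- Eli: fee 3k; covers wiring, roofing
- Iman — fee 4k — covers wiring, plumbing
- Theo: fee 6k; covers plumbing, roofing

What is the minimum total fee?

The greedy cost-per-new-task heuristic would pick Eli, Iman, and Yara for 13, but a cheaper cover exists.
Choose Yara and Iman: together they cover wiring, plumbing, roofing, HVAC — every task.
Total fee: 6 + 4 = 10.
No cover costs less than 10.

10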